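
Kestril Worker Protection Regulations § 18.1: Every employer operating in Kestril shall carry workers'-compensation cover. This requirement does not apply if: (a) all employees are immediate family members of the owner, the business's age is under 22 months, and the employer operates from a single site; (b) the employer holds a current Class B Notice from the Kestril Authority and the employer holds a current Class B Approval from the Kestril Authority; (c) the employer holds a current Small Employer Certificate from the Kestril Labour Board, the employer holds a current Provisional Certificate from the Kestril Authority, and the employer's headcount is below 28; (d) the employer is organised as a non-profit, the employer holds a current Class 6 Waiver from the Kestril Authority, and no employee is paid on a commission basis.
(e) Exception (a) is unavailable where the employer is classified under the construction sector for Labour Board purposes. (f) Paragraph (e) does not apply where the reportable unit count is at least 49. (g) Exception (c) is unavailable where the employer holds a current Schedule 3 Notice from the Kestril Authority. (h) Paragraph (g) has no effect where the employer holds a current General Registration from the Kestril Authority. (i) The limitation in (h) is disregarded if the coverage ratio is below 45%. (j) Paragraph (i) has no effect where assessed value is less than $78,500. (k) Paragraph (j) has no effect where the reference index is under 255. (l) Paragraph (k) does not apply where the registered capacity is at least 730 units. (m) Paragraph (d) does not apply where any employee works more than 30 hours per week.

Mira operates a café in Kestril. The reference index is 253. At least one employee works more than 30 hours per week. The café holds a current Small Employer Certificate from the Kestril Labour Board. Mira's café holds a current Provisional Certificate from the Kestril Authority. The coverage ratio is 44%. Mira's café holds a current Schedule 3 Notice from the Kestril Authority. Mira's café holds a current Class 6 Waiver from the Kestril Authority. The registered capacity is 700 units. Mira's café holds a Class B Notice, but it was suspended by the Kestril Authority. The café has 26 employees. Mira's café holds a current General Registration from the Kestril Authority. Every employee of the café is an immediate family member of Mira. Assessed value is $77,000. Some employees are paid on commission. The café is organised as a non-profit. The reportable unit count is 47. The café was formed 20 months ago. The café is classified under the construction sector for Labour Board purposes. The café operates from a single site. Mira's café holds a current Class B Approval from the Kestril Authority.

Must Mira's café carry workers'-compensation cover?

Yes — Mira's café must carry workers'-compensation cover.

Exception (a) is satisfied on its face — every employee is an immediate family member; the business's age is 20 months, under the 22 months limit; the employer operates from a single site. But applying paragraphs (e)–(f): (e) is triggered — the café is classified under the construction sector. (f), which would lift (e), is not triggered — the reportable unit count is 47, short of 49. (a) is therefore removed.
Exception (b) does not apply: no current Class B Notice is held.
Exception (c) is satisfied on its face — a current Small Employer Certificate is held; a current Provisional Certificate is held; the employer's headcount is 26, below the 28 limit. But: (g) applies — a current Schedule 3 Notice is held. (h) would limit (g) — a current General Registration is held — but (i) sets (h) aside: (i) applies — the coverage ratio is 44%, below the 45% limit. (j) is engaged (assessed value is $77,000, less than the $78,500 limit), but is overridden by (k): (k) operates against (j): the reference index is 253, under the 255 limit. (l) is not engaged (the registered capacity is 700 units, short of 730 units), so (k) stands. (c) is therefore removed.
Exception (d) fails — some employees are paid on commission.
Every exception is unavailable, so the rule governs.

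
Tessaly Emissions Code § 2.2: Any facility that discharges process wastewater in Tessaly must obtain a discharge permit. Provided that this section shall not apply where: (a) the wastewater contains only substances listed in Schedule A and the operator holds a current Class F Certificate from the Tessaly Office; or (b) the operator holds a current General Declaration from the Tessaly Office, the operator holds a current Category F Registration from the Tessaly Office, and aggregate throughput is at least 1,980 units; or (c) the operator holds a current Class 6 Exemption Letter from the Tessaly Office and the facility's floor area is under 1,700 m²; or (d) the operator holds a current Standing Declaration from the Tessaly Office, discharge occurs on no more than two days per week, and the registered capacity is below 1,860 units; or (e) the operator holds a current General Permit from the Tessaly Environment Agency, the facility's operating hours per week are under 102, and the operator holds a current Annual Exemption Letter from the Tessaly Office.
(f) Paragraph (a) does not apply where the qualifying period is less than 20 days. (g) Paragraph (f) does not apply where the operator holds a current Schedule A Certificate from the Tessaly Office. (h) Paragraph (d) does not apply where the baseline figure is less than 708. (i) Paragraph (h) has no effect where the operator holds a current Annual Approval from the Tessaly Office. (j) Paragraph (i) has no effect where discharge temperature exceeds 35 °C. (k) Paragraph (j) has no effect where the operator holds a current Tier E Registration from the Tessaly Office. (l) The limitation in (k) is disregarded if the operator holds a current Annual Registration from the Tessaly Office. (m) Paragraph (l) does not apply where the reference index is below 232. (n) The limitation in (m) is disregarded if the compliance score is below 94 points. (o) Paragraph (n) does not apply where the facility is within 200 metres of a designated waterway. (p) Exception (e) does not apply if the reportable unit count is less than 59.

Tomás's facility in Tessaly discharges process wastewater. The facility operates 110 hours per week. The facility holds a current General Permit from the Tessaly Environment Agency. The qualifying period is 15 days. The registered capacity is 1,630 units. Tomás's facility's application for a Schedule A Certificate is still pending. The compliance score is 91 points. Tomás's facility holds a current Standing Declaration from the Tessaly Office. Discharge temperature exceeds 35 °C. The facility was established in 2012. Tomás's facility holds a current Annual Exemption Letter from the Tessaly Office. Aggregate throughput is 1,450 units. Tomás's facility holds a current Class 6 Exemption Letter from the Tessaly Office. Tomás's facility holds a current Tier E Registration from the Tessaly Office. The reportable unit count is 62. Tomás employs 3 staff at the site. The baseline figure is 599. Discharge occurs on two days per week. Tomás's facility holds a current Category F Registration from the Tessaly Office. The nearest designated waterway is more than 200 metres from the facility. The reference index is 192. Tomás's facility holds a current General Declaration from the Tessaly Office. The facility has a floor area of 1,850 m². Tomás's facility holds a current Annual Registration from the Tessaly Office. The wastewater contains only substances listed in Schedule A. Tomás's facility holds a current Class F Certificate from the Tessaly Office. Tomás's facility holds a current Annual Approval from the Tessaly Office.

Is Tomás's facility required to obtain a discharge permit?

Exception (a) is satisfied on its face — the wastewater is Schedule-A-only; a current Class F Certificate is held. But applying paragraphs (f)–(g): (f) is engaged — the qualifying period is 15 days, less than the 20 days limit. (g) is not triggered (there is no Schedule A Certificate in force), so (f) stands. So (a) is unavailable.
Exception (b) does not apply: aggregate throughput is 1,450 units, short of 1,980 units.
Exception (c) requires that the facility's floor area is under 1,700 m²; but the facility's floor area is 1,850 m², not under 1,700 m², so (c) is unavailable.
Exception (d)'s conditions are all satisfied: a current Standing Declaration is held; discharge occurs on no more than two days per week; the registered capacity is 1,630 units, below the 1,860 units limit. However, paragraphs (h)–(o) must be considered: (h) is triggered — the baseline figure is 599, less than the 708 limit. (i) would limit (h) — a current Annual Approval is held — but (j) sets (i) aside: (j) is engaged — discharge temperature exceeds 35 °C. (k) operates (a current Tier E Registration is held), but yields to (l): (l) operates against (k): a current Annual Registration is held. (m) would limit (l) — the reference index is 192, below the 232 limit — but (n) sets (m) aside: (n) operates — the compliance score is 91 points, below the 94 points limit. (o), which would lift (n), is not triggered — the facility is more than 200 m from any designated waterway. Exception (d) does not apply.
Exception (e) fails — the facility's operating hours per week are 110, not under 102.
No exception is made out. Tomás's facility falls within the general rule.

Yes — Tomás's facility must obtain a discharge permit.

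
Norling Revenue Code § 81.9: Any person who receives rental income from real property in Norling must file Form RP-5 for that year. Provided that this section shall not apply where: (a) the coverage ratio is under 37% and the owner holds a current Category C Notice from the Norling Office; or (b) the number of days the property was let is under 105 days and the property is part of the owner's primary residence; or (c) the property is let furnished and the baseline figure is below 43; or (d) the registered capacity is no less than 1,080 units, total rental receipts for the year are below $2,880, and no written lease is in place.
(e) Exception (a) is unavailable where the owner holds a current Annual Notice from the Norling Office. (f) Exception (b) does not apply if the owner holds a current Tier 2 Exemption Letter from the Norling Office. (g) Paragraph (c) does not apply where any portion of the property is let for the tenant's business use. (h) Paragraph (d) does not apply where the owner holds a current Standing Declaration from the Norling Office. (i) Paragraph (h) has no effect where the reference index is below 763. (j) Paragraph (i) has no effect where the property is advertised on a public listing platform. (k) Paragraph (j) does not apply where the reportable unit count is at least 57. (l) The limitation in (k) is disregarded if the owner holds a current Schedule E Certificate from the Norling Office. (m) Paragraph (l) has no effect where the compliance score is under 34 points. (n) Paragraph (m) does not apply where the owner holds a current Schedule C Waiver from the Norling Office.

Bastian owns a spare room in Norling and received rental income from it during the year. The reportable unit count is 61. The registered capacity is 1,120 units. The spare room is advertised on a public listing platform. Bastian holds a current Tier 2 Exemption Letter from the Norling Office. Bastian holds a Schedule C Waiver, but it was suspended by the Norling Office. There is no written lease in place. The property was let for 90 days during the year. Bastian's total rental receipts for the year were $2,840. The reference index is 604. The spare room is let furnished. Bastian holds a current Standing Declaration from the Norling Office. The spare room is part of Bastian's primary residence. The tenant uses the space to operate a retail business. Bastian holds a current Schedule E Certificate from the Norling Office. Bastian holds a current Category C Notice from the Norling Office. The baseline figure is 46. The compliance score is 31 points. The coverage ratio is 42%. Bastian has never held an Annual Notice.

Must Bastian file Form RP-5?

No — exception (d) applies; Bastian is not required to file Form RP-5.

Exception (a) does not apply: the coverage ratio is 42%, not under 37%.
Exception (b): the number of days the property was let is 90 days, under the 105 days limit; the spare room is part of the primary residence — every condition holds. However, paragraph (f) must be considered: (f) applies — a current Tier 2 Exemption Letter is held. Exception (b) does not apply.
Exception (c) fails — the baseline figure is 46, not below 43.
Exception (d) is satisfied on its face — the registered capacity is 1,120 units, meeting the 1,080 units threshold; total rental receipts for the year are $2,840, below the $2,880 limit; there is no written lease. As to paragraphs (h)–(n): (h) would limit (d) — a current Standing Declaration is held — but (i) sets (h) aside: (i) operates against (h): the reference index is 604, below the 763 limit. (j) is triggered (the property is publicly advertised), but yields to (k): (k) operates against (j): the reportable unit count is 61, meeting the 57 threshold. (l) applies (a current Schedule E Certificate is held), but is overridden by (m): (m) operates against (l): the compliance score is 31 points, under the 34 points limit. (n), which would lift (m), is inapplicable — there is no Schedule C Waiver in force. (d) remains available.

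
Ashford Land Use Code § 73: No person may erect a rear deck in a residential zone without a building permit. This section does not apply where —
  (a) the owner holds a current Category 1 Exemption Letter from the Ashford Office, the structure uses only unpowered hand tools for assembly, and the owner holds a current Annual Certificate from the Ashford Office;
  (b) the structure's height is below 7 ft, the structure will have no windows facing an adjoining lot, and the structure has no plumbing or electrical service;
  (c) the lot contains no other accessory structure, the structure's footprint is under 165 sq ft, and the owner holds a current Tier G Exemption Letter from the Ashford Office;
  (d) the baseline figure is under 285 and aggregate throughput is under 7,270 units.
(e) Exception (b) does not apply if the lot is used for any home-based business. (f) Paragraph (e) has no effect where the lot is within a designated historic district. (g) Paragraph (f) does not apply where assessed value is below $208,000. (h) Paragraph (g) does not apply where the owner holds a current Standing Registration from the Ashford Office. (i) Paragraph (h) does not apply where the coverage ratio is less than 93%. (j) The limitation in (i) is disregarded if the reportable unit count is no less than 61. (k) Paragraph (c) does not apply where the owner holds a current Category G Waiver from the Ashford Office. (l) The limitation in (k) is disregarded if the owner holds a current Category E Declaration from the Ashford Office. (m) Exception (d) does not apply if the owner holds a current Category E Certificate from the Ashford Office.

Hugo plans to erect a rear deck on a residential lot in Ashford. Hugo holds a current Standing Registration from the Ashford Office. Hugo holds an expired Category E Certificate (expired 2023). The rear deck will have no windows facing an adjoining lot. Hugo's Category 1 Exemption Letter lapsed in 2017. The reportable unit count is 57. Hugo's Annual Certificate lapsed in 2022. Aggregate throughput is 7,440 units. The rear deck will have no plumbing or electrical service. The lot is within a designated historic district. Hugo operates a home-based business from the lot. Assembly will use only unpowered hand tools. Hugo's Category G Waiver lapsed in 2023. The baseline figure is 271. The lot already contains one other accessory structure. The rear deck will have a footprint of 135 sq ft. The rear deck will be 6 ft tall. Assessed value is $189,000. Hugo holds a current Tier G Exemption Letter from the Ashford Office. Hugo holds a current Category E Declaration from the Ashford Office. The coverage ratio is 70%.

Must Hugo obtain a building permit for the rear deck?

Exception (a) fails — no current Category 1 Exemption Letter is held.
Exception (b)'s conditions are all satisfied: the structure's height is 6 ft, below the 7 ft limit; no windows face an adjoining lot; there is no plumbing or electrical service. However, paragraphs (e)–(j) must be considered: (e) operates against (b): a home-based business operates on the lot. (f) operates (the lot is in a historic district), but is overridden by (g): (g) operates against (f): assessed value is $189,000, below the $208,000 limit. (h) would limit (g) — a current Standing Registration is held — but (i) sets (h) aside: (i) operates against (h): the coverage ratio is 70%, less than the 93% limit. (j) is not triggered (the reportable unit count is 57, short of 61), so (i) stands. (b) is therefore removed.
Exception (c) requires that the lot contains no other accessory structure; but the lot already has another accessory structure, so (c) is unavailable.
Exception (d) fails — aggregate throughput is 7,440 units, not under 7,270 units.
No exception is made out. Hugo falls within the general rule.

Yes — Hugo must obtain a building permit.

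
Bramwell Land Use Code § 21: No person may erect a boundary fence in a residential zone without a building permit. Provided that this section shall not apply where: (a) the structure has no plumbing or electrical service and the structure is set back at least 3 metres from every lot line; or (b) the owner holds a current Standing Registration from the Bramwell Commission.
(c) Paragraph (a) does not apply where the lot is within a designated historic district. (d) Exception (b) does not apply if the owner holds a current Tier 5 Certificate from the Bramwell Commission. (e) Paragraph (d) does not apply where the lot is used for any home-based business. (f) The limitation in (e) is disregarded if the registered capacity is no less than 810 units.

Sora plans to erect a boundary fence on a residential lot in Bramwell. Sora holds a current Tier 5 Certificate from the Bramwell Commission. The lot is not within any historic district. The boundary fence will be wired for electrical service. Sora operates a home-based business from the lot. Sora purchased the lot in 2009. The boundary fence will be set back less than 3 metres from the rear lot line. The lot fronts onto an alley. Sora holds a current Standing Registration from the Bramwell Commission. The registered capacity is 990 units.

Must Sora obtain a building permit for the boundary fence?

Yes — Sora must obtain a building permit.

Exception (a) does not apply: electrical service is planned.
All of (b)'s requirements are met (a current Standing Registration is held). Turning to paragraphs (d)–(f): (d) applies — a current Tier 5 Certificate is held. (e) would limit (d) — a home-based business operates on the lot — but (f) sets (e) aside: (f) operates — the registered capacity is 990 units, meeting the 810 units threshold. So (b) is unavailable.
No exception displaces § 21.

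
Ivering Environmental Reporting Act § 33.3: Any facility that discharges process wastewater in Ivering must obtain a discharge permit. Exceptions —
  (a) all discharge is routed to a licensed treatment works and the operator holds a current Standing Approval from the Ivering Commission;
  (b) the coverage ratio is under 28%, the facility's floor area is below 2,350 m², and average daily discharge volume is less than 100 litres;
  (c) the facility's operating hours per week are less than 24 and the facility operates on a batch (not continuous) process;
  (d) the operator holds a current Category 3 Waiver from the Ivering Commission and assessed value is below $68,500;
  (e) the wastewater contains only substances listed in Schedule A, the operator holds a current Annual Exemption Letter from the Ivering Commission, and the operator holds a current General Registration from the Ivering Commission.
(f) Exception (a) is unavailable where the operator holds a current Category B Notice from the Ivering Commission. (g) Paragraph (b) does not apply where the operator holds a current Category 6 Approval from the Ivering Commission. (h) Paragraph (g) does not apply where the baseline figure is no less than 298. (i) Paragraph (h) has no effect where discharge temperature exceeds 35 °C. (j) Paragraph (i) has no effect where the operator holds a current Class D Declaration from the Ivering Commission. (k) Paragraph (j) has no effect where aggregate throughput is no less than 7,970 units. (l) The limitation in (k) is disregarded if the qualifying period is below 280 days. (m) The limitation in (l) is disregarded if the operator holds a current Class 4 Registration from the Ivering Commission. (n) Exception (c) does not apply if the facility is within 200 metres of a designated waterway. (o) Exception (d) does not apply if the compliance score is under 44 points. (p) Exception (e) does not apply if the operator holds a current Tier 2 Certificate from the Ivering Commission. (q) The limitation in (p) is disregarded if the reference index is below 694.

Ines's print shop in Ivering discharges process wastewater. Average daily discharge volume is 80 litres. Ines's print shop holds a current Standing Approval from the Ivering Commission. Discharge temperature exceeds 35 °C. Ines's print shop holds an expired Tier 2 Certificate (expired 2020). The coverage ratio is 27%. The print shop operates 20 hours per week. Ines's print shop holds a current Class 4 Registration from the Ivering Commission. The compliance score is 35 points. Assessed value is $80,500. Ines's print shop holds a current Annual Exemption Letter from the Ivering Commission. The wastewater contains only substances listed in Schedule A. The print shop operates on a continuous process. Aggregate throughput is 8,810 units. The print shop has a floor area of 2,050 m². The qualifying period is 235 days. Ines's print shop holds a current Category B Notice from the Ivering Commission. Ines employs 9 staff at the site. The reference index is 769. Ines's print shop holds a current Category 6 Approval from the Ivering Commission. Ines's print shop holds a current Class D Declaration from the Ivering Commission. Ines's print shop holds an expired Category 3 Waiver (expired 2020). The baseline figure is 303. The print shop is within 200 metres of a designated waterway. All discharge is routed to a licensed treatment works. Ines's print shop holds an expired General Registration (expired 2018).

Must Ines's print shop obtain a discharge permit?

Yes — Ines's print shop must obtain a discharge permit.

Exception (a): discharge is routed to a licensed treatment works; a current Standing Approval is held — every condition holds. But: (f) is triggered — a current Category B Notice is held. (a) is therefore removed.
Exception (b)'s conditions are all satisfied: the coverage ratio is 27%, under the 28% limit; the facility's floor area is 2,050 m², below the 2,350 m² limit; average daily discharge volume is 80 litres, less than the 100 litres limit. However, paragraphs (g)–(m) must be considered: (g) applies — a current Category 6 Approval is held. (h) would limit (g) — the baseline figure is 303, meeting the 298 threshold — but (i) sets (h) aside: (i) operates — discharge temperature exceeds 35 °C. (j) would limit (i) — a current Class D Declaration is held — but (k) sets (j) aside: (k) operates — aggregate throughput is 8,810 units, meeting the 7,970 units threshold. (l) is engaged (the qualifying period is 235 days, below the 280 days limit), but is displaced by (m): (m) operates against (l): a current Class 4 Registration is held. (b) is therefore removed.
Exception (c) fails — the facility operates on a continuous process.
Exception (d) fails — the Category 3 Waiver is not current.
Exception (e) fails — there is no General Registration in force.
None of the exceptions is available; § 33.3 applies in full.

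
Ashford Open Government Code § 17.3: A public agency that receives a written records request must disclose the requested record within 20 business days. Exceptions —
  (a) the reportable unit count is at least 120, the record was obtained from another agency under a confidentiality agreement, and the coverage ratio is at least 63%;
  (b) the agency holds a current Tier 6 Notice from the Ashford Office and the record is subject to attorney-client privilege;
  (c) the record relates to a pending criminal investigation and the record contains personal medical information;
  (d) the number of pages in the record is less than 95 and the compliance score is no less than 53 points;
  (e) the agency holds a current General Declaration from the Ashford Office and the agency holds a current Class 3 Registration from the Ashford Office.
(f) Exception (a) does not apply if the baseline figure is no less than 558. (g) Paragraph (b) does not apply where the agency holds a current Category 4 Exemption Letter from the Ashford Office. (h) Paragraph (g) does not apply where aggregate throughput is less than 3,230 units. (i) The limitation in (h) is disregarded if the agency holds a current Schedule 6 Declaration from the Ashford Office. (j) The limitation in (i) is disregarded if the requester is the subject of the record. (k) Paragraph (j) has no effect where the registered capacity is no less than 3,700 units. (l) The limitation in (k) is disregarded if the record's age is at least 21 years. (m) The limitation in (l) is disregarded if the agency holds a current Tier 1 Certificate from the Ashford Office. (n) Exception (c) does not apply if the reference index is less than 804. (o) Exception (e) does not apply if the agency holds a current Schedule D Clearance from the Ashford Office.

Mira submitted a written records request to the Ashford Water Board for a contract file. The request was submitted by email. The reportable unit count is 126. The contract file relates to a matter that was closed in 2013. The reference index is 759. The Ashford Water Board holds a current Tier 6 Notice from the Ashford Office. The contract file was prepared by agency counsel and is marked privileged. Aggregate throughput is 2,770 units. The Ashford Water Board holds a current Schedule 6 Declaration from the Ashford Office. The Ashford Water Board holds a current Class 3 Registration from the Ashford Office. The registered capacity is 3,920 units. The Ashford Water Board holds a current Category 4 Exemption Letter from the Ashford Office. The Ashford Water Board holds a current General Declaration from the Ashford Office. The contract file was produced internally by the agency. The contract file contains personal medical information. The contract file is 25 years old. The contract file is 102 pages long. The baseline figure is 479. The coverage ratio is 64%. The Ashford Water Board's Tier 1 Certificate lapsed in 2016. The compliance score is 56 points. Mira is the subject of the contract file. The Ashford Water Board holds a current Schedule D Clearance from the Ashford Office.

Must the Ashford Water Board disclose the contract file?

Exception (a) requires that the record was obtained from another agency under a confidentiality agreement; but the contract file was produced internally, so (a) is unavailable.
Exception (b) is satisfied on its face — a current Tier 6 Notice is held; the contract file is privileged. As to paragraphs (g)–(m): (g) is engaged (a current Category 4 Exemption Letter is held), but is set aside by (h): (h) is engaged — aggregate throughput is 2,770 units, less than the 3,230 units limit. (i) would limit (h) — a current Schedule 6 Declaration is held — but (j) sets (i) aside: (j) operates against (i): Mira is the subject of the contract file. (k) operates (the registered capacity is 3,920 units, meeting the 3,700 units threshold), but is displaced by (l): (l) operates against (k): the record's age is 25 years, meeting the 21 years threshold. (m), which would lift (l), is inapplicable — there is no Tier 1 Certificate in force. (b) remains available.
Exception (c) requires that the record relates to a pending criminal investigation; but the contract file relates to a closed matter, so (c) is unavailable.
Exception (d) requires that the number of pages in the record is less than 95; but the number of pages in the record is 102, not less than 95, so (d) is unavailable.
Exception (e): a current General Declaration is held; a current Class 3 Registration is held — every condition holds. Turning to paragraph (o): (o) is engaged — a current Schedule D Clearance is held. Exception (e) does not apply.

No — exception (b) applies; the Ashford Water Board is not required to disclose the contract file.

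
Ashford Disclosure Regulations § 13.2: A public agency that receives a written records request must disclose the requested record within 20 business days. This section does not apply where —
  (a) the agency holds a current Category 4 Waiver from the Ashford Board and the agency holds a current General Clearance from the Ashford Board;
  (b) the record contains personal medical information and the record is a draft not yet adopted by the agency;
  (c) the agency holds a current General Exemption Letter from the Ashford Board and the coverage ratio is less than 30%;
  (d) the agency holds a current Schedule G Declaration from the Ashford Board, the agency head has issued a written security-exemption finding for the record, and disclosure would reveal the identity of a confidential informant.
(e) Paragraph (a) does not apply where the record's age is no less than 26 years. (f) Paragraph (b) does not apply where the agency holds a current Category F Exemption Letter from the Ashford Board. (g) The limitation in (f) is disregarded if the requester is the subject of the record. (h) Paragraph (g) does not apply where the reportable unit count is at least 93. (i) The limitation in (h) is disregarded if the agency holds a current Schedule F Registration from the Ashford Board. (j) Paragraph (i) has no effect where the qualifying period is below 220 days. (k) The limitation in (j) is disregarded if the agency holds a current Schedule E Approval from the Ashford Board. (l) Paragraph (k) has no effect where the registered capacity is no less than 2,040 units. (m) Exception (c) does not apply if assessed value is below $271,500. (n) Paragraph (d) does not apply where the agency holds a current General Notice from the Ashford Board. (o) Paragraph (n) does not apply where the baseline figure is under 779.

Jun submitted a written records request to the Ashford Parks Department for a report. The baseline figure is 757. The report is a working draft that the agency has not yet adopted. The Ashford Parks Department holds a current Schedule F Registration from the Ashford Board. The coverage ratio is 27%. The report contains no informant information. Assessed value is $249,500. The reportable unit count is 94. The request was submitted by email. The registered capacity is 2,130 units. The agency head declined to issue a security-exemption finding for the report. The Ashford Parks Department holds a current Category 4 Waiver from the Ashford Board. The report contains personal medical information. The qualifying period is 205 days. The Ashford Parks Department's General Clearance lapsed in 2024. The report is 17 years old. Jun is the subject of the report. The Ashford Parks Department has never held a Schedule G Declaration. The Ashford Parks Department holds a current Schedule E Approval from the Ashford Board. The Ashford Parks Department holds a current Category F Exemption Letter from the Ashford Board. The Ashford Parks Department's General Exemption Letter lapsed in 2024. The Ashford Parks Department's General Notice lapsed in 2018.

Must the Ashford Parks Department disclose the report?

Yes — the Ashford Parks Department must disclose the report.

Exception (a) fails — no current General Clearance is held.
Exception (b): the report contains personal medical information; the report is an unadopted draft — every condition holds. But applying paragraphs (f)–(l): (f) operates against (b): a current Category F Exemption Letter is held. (g) would limit (f) — Jun is the subject of the report — but (h) sets (g) aside: (h) operates against (g): the reportable unit count is 94, meeting the 93 threshold. (i) would limit (h) — a current Schedule F Registration is held — but (j) sets (i) aside: (j) operates — the qualifying period is 205 days, below the 220 days limit. (k) is triggered (a current Schedule E Approval is held), but is set aside by (l): (l) applies — the registered capacity is 2,130 units, meeting the 2,040 units threshold. So (b) is unavailable.
Exception (c) does not apply: the General Exemption Letter is not current.
Exception (d) fails — the Schedule G Declaration is not current.
No exception is made out. the Ashford Parks Department falls within the general rule.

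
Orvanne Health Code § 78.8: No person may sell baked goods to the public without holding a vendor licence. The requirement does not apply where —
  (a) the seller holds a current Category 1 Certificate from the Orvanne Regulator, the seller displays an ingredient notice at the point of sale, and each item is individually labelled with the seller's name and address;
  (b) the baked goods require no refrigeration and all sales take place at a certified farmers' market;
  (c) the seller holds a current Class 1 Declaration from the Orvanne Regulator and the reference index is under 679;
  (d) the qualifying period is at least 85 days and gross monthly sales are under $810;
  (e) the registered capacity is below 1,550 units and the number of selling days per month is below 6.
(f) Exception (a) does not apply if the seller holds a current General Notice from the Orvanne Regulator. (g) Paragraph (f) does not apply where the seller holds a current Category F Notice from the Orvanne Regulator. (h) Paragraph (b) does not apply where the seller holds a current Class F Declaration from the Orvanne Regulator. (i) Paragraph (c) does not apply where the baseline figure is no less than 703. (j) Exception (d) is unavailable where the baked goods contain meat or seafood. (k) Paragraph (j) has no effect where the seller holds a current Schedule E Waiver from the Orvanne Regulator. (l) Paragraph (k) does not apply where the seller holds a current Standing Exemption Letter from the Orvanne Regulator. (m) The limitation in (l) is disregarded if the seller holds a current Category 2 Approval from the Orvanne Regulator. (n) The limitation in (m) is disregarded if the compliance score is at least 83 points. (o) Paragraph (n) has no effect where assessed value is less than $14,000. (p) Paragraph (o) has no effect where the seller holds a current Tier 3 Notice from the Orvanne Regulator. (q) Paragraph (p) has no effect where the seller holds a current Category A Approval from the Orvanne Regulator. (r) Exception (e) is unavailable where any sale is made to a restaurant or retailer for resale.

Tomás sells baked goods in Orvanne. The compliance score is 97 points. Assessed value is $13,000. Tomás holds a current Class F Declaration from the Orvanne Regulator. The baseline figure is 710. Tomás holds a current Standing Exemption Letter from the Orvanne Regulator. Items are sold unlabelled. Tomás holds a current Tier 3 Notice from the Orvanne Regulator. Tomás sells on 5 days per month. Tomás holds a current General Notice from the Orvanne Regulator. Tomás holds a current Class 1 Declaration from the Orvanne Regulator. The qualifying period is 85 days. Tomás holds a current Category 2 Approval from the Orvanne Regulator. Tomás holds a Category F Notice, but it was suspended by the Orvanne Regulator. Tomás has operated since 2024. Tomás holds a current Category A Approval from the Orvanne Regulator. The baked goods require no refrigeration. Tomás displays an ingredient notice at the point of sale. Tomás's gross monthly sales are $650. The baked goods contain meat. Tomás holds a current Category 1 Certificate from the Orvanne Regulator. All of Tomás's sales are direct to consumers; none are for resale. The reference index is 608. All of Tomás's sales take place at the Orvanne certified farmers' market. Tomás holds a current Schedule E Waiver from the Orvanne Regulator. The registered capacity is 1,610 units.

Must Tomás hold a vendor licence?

Exception (a) does not apply: items are sold unlabelled.
All of (b)'s requirements are met (the baked goods are shelf-stable; all sales are at a certified farmers' market). But applying paragraph (h): (h) applies — a current Class F Declaration is held. (b) is therefore removed.
All of (c)'s requirements are met (a current Class 1 Declaration is held; the reference index is 608, under the 679 limit). But applying paragraph (i): (i) operates against (c): the baseline figure is 710, meeting the 703 threshold. (c) is therefore removed.
Exception (d): the qualifying period is 85 days, meeting the 85 days threshold; gross monthly sales are $650, under the $810 limit — every condition holds. Considering the limiting provisions: (j) operates (the baked goods contain meat), but is overridden by (k): (k) operates against (j): a current Schedule E Waiver is held. (l) is engaged (a current Standing Exemption Letter is held), but is overridden by (m): (m) is triggered — a current Category 2 Approval is held. (n) applies (the compliance score is 97 points, meeting the 83 points threshold), but is itself disapplied by (o): (o) applies — assessed value is $13,000, less than the $14,000 limit. (p) operates (a current Tier 3 Notice is held), but yields to (q): (q) operates against (p): a current Category A Approval is held. So (d) applies.
Exception (e) requires that the registered capacity is below 1,550 units; but the registered capacity is 1,610 units, not below 1,550 units, so (e) is unavailable.

No — exception (d) applies; Tomás is not required to hold a vendor licence.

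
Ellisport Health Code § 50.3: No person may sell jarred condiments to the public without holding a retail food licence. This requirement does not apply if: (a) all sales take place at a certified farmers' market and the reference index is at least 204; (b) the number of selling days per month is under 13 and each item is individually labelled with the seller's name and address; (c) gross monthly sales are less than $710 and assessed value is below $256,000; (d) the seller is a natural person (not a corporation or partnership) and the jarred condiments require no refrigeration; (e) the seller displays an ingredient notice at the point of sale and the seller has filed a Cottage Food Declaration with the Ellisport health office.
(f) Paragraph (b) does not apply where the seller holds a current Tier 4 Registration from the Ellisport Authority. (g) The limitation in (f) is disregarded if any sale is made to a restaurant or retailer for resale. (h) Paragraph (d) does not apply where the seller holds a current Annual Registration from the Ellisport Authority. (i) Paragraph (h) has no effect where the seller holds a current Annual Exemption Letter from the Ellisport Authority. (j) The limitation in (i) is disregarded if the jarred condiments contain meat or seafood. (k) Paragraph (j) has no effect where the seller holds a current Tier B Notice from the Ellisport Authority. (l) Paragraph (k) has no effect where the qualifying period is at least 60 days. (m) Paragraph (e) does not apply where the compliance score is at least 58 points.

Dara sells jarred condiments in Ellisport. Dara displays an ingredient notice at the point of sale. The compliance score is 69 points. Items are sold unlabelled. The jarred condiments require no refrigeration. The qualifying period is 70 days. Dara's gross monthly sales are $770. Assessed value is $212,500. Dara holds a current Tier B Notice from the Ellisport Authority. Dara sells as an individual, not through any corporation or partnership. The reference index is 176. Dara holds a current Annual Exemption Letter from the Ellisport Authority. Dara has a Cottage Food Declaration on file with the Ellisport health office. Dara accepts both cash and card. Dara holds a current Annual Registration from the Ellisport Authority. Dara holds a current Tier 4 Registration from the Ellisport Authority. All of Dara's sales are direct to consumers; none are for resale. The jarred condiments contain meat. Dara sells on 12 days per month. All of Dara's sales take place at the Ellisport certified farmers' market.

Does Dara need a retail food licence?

Exception (a) fails — the reference index is 176, short of 204.
Exception (b) requires that each item is individually labelled with the seller's name and address; but items are sold unlabelled, so (b) is unavailable.
Exception (c) requires that gross monthly sales are less than $710; but gross monthly sales are $770, not less than $710, so (c) is unavailable.
Exception (d)'s conditions are all satisfied: the seller is a natural person; the jarred condiments are shelf-stable. But: (h) operates against (d): a current Annual Registration is held. (i) would limit (h) — a current Annual Exemption Letter is held — but (j) sets (i) aside: (j) operates against (i): the jarred condiments contain meat. (k) applies (a current Tier B Notice is held), but yields to (l): (l) operates — the qualifying period is 70 days, meeting the 60 days threshold. Exception (d) does not apply.
Exception (e): an ingredient notice is displayed; a Cottage Food Declaration is on file — every condition holds. But: (m) operates against (e): the compliance score is 69 points, meeting the 58 points threshold. So (e) is unavailable.
No exception applies. The general rule governs.

Yes — Dara must hold a retail food licence.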